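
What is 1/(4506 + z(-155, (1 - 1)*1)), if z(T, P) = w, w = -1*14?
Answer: 1/4492 ≈ 0.00022262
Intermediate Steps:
w = -14
z(T, P) = -14
1/(4506 + z(-155, (1 - 1)*1)) = 1/(4506 - 14) = 1/4492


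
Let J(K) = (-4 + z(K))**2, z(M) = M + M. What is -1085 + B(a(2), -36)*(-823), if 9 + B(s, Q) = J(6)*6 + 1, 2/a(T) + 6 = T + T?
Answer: -310533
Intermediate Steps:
z(M) = 2*M
a(T) = 2/(-6 + 2*T) (a(T) = 2/(-6 + (T + T)) = 2/(-6 + 2*T))
J(K) = (-4 + 2*K)**2
B(s, Q) = 376 (B(s, Q) = -9 + ((4*(-2 + 6)**2)*6 + 1) = -9 + ((4*4**2)*6 + 1) = -9 + ((4*16)*6 + 1) = -9 + (64*6 + 1) = -9 + (384 + 1) = -9 + 385 = 376)
-1085 + B(a(2), -36)*(-823) = -1085 + 376*(-823) = -1085 - 309448 = -310533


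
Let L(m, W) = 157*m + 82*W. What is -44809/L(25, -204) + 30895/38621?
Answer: 2126117074/494464663 ≈ 4.2998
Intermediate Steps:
L(m, W) = 82*W + 157*m
-44809/L(25, -204) + 30895/38621 = -44809/(82*(-204) + 157*25) + 30895/38621 = -44809/(-16728 + 3925) + 30895*(1/38621) = -44809/(-12803) + 30895/38621 = -44809*(-1/12803) + 30895/38621 = 44809/12803 + 30895/38621 = 2126117074/494464663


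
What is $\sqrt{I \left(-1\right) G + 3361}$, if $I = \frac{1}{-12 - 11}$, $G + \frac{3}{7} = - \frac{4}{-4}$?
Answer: $\frac{15 \sqrt{387205}}{161} \approx 57.974$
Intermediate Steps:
$G = \frac{4}{7}$ ($G = - \frac{3}{7} - \frac{4}{-4} = - \frac{3}{7} - -1 = - \frac{3}{7} + 1 = \frac{4}{7} \approx 0.57143$)
$I = - \frac{1}{23}$ ($I = \frac{1}{-23} = - \frac{1}{23} \approx -0.043478$)
$\sqrt{I \left(-1\right) G + 3361} = \sqrt{\left(- \frac{1}{23}\right) \left(-1\right) \frac{4}{7} + 3361} = \sqrt{\frac{1}{23} \cdot \frac{4}{7} + 3361} = \sqrt{\frac{4}{161} + 3361} = \sqrt{\frac{541125}{161}} = \frac{15 \sqrt{387205}}{161}$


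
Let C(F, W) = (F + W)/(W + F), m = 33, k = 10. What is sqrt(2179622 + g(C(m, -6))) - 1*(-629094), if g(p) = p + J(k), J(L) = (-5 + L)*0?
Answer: 629094 + sqrt(2179623) ≈ 6.3057e+5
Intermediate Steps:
J(L) = 0
C(F, W) = 1 (C(F, W) = (F + W)/(F + W) = 1)
g(p) = p (g(p) = p + 0 = p)
sqrt(2179622 + g(C(m, -6))) - 1*(-629094) = sqrt(2179622 + 1) - 1*(-629094) = sqrt(2179623) + 629094 = 629094 + sqrt(2179623)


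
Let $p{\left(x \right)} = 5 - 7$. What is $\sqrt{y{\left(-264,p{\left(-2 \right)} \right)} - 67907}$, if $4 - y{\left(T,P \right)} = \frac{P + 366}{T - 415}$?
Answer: $\frac{i \sqrt{638894283}}{97} \approx 260.58 i$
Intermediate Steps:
$p{\left(x \right)} = -2$ ($p{\left(x \right)} = 5 - 7 = -2$)
$y{\left(T,P \right)} = 4 - \frac{366 + P}{-415 + T}$ ($y{\left(T,P \right)} = 4 - \frac{P + 366}{T - 415} = 4 - \frac{366 + P}{-415 + T}$)
$\sqrt{y{\left(-264,p{\left(-2 \right)} \right)} - 67907} = \sqrt{\frac{-2026 - -2 + 4 \left(-264\right)}{-415 - 264} - 67907} = \sqrt{\frac{-2026 + 2 - 1056}{-679} - 67907} = \sqrt{\left(- \frac{1}{679}\right) \left(-3080\right) - 67907} = \sqrt{\frac{440}{97} - 67907} = \sqrt{- \frac{6586539}{97}} = \frac{i \sqrt{638894283}}{97}$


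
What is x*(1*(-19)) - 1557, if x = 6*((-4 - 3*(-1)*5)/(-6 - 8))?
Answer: -10272/7 ≈ -1467.4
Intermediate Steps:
x = -33/7 (x = 6*((-4 + 3*5)/(-14)) = 6*((-4 + 15)*(-1/14)) = 6*(11*(-1/14)) = 6*(-11/14) = -33/7 ≈ -4.7143)
x*(1*(-19)) - 1557 = -33*(-19)/7 - 1557 = -33/7*(-19) - 1557 = 627/7 - 1557 = -10272/7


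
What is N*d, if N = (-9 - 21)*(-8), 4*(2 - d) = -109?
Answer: 7020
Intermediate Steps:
d = 117/4 (d = 2 - ¼*(-109) = 2 + 109/4 = 117/4 ≈ 29.250)
N = 240 (N = -30*(-8) = 240)
N*d = 240*(117/4) = 7020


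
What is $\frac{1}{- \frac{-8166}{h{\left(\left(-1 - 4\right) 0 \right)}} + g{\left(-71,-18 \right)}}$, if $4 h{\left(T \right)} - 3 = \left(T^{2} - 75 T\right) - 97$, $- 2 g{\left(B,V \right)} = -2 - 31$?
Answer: $- \frac{94}{31113} \approx -0.0030212$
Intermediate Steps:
$g{\left(B,V \right)} = \frac{33}{2}$ ($g{\left(B,V \right)} = - \frac{-2 - 31}{2} = \left(- \frac{1}{2}\right) \left(-33\right) = \frac{33}{2}$)
$h{\left(T \right)} = - \frac{47}{2} - \frac{75 T}{4} + \frac{T^{2}}{4}$ ($h{\left(T \right)} = \frac{3}{4} + \frac{\left(T^{2} - 75 T\right) - 97}{4} = \frac{3}{4} + \frac{-97 + T^{2} - 75 T}{4} = \frac{3}{4} - \left(\frac{97}{4} - \frac{T^{2}}{4} + \frac{75 T}{4}\right) = - \frac{47}{2} - \frac{75 T}{4} + \frac{T^{2}}{4}$)
$\frac{1}{- \frac{-8166}{h{\left(\left(-1 - 4\right) 0 \right)}} + g{\left(-71,-18 \right)}} = \frac{1}{- \frac{-8166}{- \frac{47}{2} - \frac{75 \left(-1 - 4\right) 0}{4} + \frac{\left(\left(-1 - 4\right) 0\right)^{2}}{4}} + \frac{33}{2}} = \frac{1}{- \frac{-8166}{- \frac{47}{2} - \frac{75 \left(\left(-5\right) 0\right)}{4} + \frac{\left(\left(-5\right) 0\right)^{2}}{4}} + \frac{33}{2}} = \frac{1}{- \frac{-8166}{- \frac{47}{2} - 0 + \frac{0^{2}}{4}} + \frac{33}{2}} = \frac{1}{- \frac{-8166}{- \frac{47}{2} + 0 + \frac{1}{4} \cdot 0} + \frac{33}{2}} = \frac{1}{- \frac{-8166}{- \frac{47}{2} + 0 + 0} + \frac{33}{2}} = \frac{1}{- \frac{-8166}{- \frac{47}{2}} + \frac{33}{2}} = \frac{1}{- \frac{\left(-8166\right) \left(-2\right)}{47} + \frac{33}{2}} = \frac{1}{\left(-1\right) \frac{16332}{47} + \frac{33}{2}} = \frac{1}{- \frac{16332}{47} + \frac{33}{2}} = \frac{1}{- \frac{31113}{94}} = - \frac{94}{31113}$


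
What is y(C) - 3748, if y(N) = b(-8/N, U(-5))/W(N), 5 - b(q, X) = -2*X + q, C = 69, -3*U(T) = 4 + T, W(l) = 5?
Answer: -430887/115 ≈ -3746.8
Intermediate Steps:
U(T) = -4/3 - T/3 (U(T) = -(4 + T)/3 = -4/3 - T/3)
b(q, X) = 5 - q + 2*X (b(q, X) = 5 - (-2*X + q) = 5 - (q - 2*X) = 5 + (-q + 2*X) = 5 - q + 2*X)
y(N) = 17/15 + 8/(5*N) (y(N) = (5 - (-8)/N + 2*(-4/3 - 1/3*(-5)))/5 = (5 + 8/N + 2*(-4/3 + 5/3))*(1/5) = (5 + 8/N + 2*(1/3))*(1/5) = (5 + 8/N + 2/3)*(1/5) = (17/3 + 8/N)*(1/5) = 17/15 + 8/(5*N))
y(C) - 3748 = (1/15)*(24 + 17*69)/69 - 3748 = (1/15)*(1/69)*(24 + 1173) - 3748 = (1/15)*(1/69)*1197 - 3748 = 133/115 - 3748 = -430887/115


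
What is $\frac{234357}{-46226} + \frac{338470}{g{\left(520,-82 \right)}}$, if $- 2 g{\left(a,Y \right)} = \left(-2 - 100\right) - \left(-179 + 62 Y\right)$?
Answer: $- \frac{32501744917}{238572386} \approx -136.23$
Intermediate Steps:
$g{\left(a,Y \right)} = - \frac{77}{2} + 31 Y$ ($g{\left(a,Y \right)} = - \frac{\left(-2 - 100\right) - \left(-179 + 62 Y\right)}{2} = - \frac{-102 - \left(-179 + 62 Y\right)}{2} = - \frac{77 - 62 Y}{2} = - \frac{77}{2} + 31 Y$)
$\frac{234357}{-46226} + \frac{338470}{g{\left(520,-82 \right)}} = \frac{234357}{-46226} + \frac{338470}{- \frac{77}{2} + 31 \left(-82\right)} = 234357 \left(- \frac{1}{46226}\right) + \frac{338470}{- \frac{77}{2} - 2542} = - \frac{234357}{46226} + \frac{338470}{- \frac{5161}{2}} = - \frac{234357}{46226} + 338470 \left(- \frac{2}{5161}\right) = - \frac{234357}{46226} - \frac{676940}{5161} = - \frac{32501744917}{238572386}$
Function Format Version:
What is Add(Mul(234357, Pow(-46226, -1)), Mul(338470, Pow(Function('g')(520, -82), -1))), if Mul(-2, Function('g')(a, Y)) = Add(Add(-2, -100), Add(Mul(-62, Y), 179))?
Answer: Rational(-32501744917, 238572386) ≈ -136.23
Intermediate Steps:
Function('g')(a, Y) = Add(Rational(-77, 2), Mul(31, Y)) (Function('g')(a, Y) = Mul(Rational(-1, 2), Add(Add(-2, -100), Add(Mul(-62, Y), 179))) = Mul(Rational(-1, 2), Add(-102, Add(179, Mul(-62, Y)))) = Mul(Rational(-1, 2), Add(77, Mul(-62, Y))) = Add(Rational(-77, 2), Mul(31, Y)))
Add(Mul(234357, Pow(-46226, -1)), Mul(338470, Pow(Function('g')(520, -82), -1))) = Add(Mul(234357, Pow(-46226, -1)), Mul(338470, Pow(Add(Rational(-77, 2), Mul(31, -82)), -1))) = Add(Mul(234357, Rational(-1, 46226)), Mul(338470, Pow(Add(Rational(-77, 2), -2542), -1))) = Add(Rational(-234357, 46226), Mul(338470, Pow(Rational(-5161, 2), -1))) = Add(Rational(-234357, 46226), Mul(338470, Rational(-2, 5161))) = Add(Rational(-234357, 46226), Rational(-676940, 5161)) = Rational(-32501744917, 238572386)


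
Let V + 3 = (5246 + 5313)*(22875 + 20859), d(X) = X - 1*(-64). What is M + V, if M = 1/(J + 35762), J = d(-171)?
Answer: 16465026288466/35655 ≈ 4.6179e+8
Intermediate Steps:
d(X) = 64 + X (d(X) = X + 64 = 64 + X)
J = -107 (J = 64 - 171 = -107)
M = 1/35655 (M = 1/(-107 + 35762) = 1/35655 ≈ 2.8047e-5)
V = 461787303 (V = -3 + (5246 + 5313)*(22875 + 20859) = -3 + 10559*43734 = -3 + 461787306 = 461787303)
M + V = 1/35655 + 461787303 = 16465026288466/35655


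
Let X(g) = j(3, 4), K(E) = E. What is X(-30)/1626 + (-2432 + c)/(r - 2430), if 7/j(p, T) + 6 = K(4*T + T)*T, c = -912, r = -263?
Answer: 402382307/324032532 ≈ 1.2418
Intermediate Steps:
j(p, T) = 7/(-6 + 5*T²) (j(p, T) = 7/(-6 + (4*T + T)*T) = 7/(-6 + (5*T)*T) = 7/(-6 + 5*T²))
X(g) = 7/74 (X(g) = 7/(-6 + 5*4²) = 7/(-6 + 5*16) = 7/(-6 + 80) = 7/74)
X(-30)/1626 + (-2432 + c)/(r - 2430) = (7/74)/1626 + (-2432 - 912)/(-263 - 2430) = (7/74)*(1/1626) - 3344/(-2693) = 7/120324 - 3344*(-1/2693) = 7/120324 + 3344/2693 = 402382307/324032532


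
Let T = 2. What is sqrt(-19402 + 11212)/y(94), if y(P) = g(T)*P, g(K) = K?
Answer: 3*I*sqrt(910)/188 ≈ 0.48138*I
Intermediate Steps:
y(P) = 2*P
sqrt(-19402 + 11212)/y(94) = sqrt(-19402 + 11212)/((2*94)) = sqrt(-8190)/188 = (3*I*sqrt(910))*(1/188) = 3*I*sqrt(910)/188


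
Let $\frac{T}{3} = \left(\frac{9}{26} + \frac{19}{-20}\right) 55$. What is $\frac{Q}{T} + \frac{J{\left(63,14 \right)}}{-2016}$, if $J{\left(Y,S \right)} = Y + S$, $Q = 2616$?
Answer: $- \frac{13078069}{497376} \approx -26.294$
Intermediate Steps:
$J{\left(Y,S \right)} = S + Y$
$T = - \frac{5181}{52}$ ($T = 3 \left(\frac{9}{26} + \frac{19}{-20}\right) 55 = 3 \left(9 \cdot \frac{1}{26} + 19 \left(- \frac{1}{20}\right)\right) 55 = 3 \left(\frac{9}{26} - \frac{19}{20}\right) 55 = 3 \left(\left(- \frac{157}{260}\right) 55\right) = 3 \left(- \frac{1727}{52}\right) = - \frac{5181}{52} \approx -99.635$)
$\frac{Q}{T} + \frac{J{\left(63,14 \right)}}{-2016} = \frac{2616}{- \frac{5181}{52}} + \frac{14 + 63}{-2016} = 2616 \left(- \frac{52}{5181}\right) + 77 \left(- \frac{1}{2016}\right) = - \frac{45344}{1727} - \frac{11}{288} = - \frac{13078069}{497376}$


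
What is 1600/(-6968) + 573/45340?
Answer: -8568917/39491140 ≈ -0.21698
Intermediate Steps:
1600/(-6968) + 573/45340 = 1600*(-1/6968) + 573*(1/45340) = -200/871 + 573/45340 = -8568917/39491140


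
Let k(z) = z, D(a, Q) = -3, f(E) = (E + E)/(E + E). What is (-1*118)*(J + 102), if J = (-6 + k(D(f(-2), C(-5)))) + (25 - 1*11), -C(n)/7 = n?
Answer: -12626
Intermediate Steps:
f(E) = 1 (f(E) = (2*E)/((2*E)) = (2*E)*(1/(2*E)) = 1)
C(n) = -7*n
J = 5 (J = (-6 - 3) + (25 - 1*11) = -9 + (25 - 11) = -9 + 14 = 5)
(-1*118)*(J + 102) = (-1*118)*(5 + 102) = -118*107 = -12626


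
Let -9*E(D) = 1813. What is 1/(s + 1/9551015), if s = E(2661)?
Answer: -85959135/17315990186 ≈ -0.0049642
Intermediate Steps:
E(D) = -1813/9 (E(D) = -⅑*1813 = -1813/9)
s = -1813/9 ≈ -201.44
1/(s + 1/9551015) = 1/(-1813/9 + 1/9551015) = 1/(-17315990186/85959135) = -85959135/17315990186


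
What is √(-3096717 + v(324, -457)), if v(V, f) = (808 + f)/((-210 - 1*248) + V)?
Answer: I*√55604697486/134 ≈ 1759.8*I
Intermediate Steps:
v(V, f) = (808 + f)/(-458 + V) (v(V, f) = (808 + f)/((-210 - 248) + V) = (808 + f)/(-458 + V))
√(-3096717 + v(324, -457)) = √(-3096717 + (808 - 457)/(-458 + 324)) = √(-3096717 + 351/(-134)) = √(-3096717 - 1/134*351) = √(-3096717 - 351/134) = √(-414960429/134) = I*√55604697486/134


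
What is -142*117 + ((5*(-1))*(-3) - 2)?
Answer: -16601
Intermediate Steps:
-142*117 + ((5*(-1))*(-3) - 2) = -16614 + (-5*(-3) - 2) = -16614 + (15 - 2) = -16614 + 13 = -16601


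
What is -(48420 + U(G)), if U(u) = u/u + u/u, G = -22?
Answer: -48422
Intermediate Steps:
U(u) = 2 (U(u) = 1 + 1 = 2)
-(48420 + U(G)) = -(48420 + 2) = -1*48422 = -48422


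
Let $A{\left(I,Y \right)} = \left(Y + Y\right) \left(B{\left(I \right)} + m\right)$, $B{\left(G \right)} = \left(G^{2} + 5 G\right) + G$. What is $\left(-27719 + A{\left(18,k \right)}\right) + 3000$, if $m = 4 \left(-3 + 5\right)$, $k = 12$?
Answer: $-14159$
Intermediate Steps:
$m = 8$ ($m = 4 \cdot 2 = 8$)
$B{\left(G \right)} = G^{2} + 6 G$
$A{\left(I,Y \right)} = 2 Y \left(8 + I \left(6 + I\right)\right)$ ($A{\left(I,Y \right)} = \left(Y + Y\right) \left(I \left(6 + I\right) + 8\right) = 2 Y \left(8 + I \left(6 + I\right)\right)$)
$\left(-27719 + A{\left(18,k \right)}\right) + 3000 = \left(-27719 + 2 \cdot 12 \left(8 + 18 \left(6 + 18\right)\right)\right) + 3000 = \left(-27719 + 2 \cdot 12 \left(8 + 18 \cdot 24\right)\right) + 3000 = \left(-27719 + 2 \cdot 12 \left(8 + 432\right)\right) + 3000 = \left(-27719 + 2 \cdot 12 \cdot 440\right) + 3000 = \left(-27719 + 10560\right) + 3000 = -17159 + 3000 = -14159$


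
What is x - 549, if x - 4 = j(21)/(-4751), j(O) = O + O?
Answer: -2589337/4751 ≈ -545.01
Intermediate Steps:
j(O) = 2*O
x = 18962/4751 (x = 4 + (2*21)/(-4751) = 4 + 42*(-1/4751) = 4 - 42/4751 = 18962/4751 ≈ 3.9912)
x - 549 = 18962/4751 - 549 = -2589337/4751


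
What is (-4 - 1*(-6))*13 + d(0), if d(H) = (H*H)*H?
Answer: 26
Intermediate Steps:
d(H) = H³ (d(H) = H²*H = H³)
(-4 - 1*(-6))*13 + d(0) = (-4 - 1*(-6))*13 + 0³ = (-4 + 6)*13 + 0 = 2*13 + 0 = 26 + 0 = 26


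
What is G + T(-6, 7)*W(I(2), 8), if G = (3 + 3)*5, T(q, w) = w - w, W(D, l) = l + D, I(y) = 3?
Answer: 30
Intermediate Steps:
W(D, l) = D + l
T(q, w) = 0
G = 30 (G = 6*5 = 30)
G + T(-6, 7)*W(I(2), 8) = 30 + 0*(3 + 8) = 30 + 0*11 = 30 + 0 = 30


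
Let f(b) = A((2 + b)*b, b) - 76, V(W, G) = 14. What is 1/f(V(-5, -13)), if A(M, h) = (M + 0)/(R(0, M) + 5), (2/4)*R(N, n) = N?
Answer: -5/156 ≈ -0.032051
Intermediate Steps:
R(N, n) = 2*N
A(M, h) = M/5 (A(M, h) = (M + 0)/(2*0 + 5) = M/(0 + 5) = M/5)
f(b) = -76 + b*(2 + b)/5 (f(b) = ((2 + b)*b)/5 - 76 = (b*(2 + b))/5 - 76 = b*(2 + b)/5 - 76 = -76 + b*(2 + b)/5)
1/f(V(-5, -13)) = 1/(-76 + (1/5)*14*(2 + 14)) = 1/(-76 + (1/5)*14*16) = 1/(-76 + 224/5) = 1/(-156/5) = -5/156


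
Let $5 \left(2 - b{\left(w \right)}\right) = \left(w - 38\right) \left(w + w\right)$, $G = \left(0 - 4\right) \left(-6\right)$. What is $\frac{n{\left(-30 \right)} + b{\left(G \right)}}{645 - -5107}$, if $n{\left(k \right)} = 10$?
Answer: $\frac{183}{7190} \approx 0.025452$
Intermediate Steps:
$G = 24$ ($G = \left(-4\right) \left(-6\right) = 24$)
$b{\left(w \right)} = 2 - \frac{2 w \left(-38 + w\right)}{5}$ ($b{\left(w \right)} = 2 - \frac{\left(w - 38\right) \left(w + w\right)}{5} = 2 - \frac{\left(-38 + w\right) 2 w}{5} = 2 - \frac{2 w \left(-38 + w\right)}{5}$)
$\frac{n{\left(-30 \right)} + b{\left(G \right)}}{645 - -5107} = \frac{10 + \left(2 - \frac{2 \cdot 24^{2}}{5} + \frac{76}{5} \cdot 24\right)}{645 - -5107} = \frac{10 + \left(2 - \frac{1152}{5} + \frac{1824}{5}\right)}{645 + \left(-11139 + 16246\right)} = \frac{10 + \left(2 - \frac{1152}{5} + \frac{1824}{5}\right)}{645 + 5107} = \frac{10 + \frac{682}{5}}{5752} = \frac{732}{5} \cdot \frac{1}{5752} = \frac{183}{7190}$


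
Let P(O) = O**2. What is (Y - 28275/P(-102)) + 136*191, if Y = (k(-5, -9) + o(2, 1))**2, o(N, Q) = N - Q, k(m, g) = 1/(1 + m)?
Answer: 360309175/13872 ≈ 25974.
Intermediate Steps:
Y = 9/16 (Y = (1/(1 - 5) + (2 - 1*1))**2 = (1/(-4) + (2 - 1))**2 = (-1/4 + 1)**2 = (3/4)**2 = 9/16 ≈ 0.56250)
(Y - 28275/P(-102)) + 136*191 = (9/16 - 28275/((-102)**2)) + 136*191 = (9/16 - 28275/10404) + 25976 = (9/16 - 28275*1/10404) + 25976 = (9/16 - 9425/3468) + 25976 = -29897/13872 + 25976 = 360309175/13872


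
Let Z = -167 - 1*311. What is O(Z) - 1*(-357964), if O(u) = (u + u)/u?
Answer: 357966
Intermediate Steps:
Z = -478 (Z = -167 - 311 = -478)
O(u) = 2 (O(u) = (2*u)/u = 2)
O(Z) - 1*(-357964) = 2 - 1*(-357964) = 2 + 357964 = 357966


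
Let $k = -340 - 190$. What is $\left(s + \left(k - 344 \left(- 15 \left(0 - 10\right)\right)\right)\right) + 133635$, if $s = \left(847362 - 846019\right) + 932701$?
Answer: $1015549$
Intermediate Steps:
$k = -530$
$s = 934044$ ($s = 1343 + 932701 = 934044$)
$\left(s + \left(k - 344 \left(- 15 \left(0 - 10\right)\right)\right)\right) + 133635 = \left(934044 - \left(530 + 344 \left(- 15 \left(0 - 10\right)\right)\right)\right) + 133635 = \left(934044 - \left(530 + 344 \left(\left(-15\right) \left(-10\right)\right)\right)\right) + 133635 = \left(934044 - 52130\right) + 133635 = 881914 + 133635 = 1015549$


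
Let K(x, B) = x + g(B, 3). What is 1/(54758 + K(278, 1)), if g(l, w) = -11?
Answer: 1/55025 ≈ 1.8174e-5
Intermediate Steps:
K(x, B) = -11 + x (K(x, B) = x - 11 = -11 + x)
1/(54758 + K(278, 1)) = 1/(54758 + (-11 + 278)) = 1/(54758 + 267) = 1/55025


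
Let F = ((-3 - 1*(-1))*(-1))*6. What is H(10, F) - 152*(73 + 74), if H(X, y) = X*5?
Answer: -22294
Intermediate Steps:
F = 12 (F = ((-3 + 1)*(-1))*6 = -2*(-1)*6 = 2*6 = 12)
H(X, y) = 5*X
H(10, F) - 152*(73 + 74) = 5*10 - 152*(73 + 74) = 50 - 152*147 = 50 - 22344 = -22294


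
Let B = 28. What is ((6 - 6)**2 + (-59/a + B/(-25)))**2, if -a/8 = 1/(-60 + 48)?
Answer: 20079361/2500 ≈ 8031.7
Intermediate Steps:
a = 2/3 (a = -8/(-60 + 48) = -8/(-12) = -8*(-1/12) = 2/3 ≈ 0.66667)
((6 - 6)**2 + (-59/a + B/(-25)))**2 = ((6 - 6)**2 + (-59/2/3 + 28/(-25)))**2 = (0**2 + (-59*3/2 + 28*(-1/25)))**2 = (0 + (-177/2 - 28/25))**2 = (0 - 4481/50)**2 = (-4481/50)**2 = 20079361/2500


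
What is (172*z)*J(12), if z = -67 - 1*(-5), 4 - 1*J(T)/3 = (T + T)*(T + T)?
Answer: 18299424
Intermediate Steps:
J(T) = 12 - 12*T**2 (J(T) = 12 - 3*(T + T)*(T + T) = 12 - 3*2*T*2*T = 12 - 12*T**2)
z = -62 (z = -67 + 5 = -62)
(172*z)*J(12) = (172*(-62))*(12 - 12*12**2) = -10664*(12 - 12*144) = -10664*(12 - 1728) = -10664*(-1716) = 18299424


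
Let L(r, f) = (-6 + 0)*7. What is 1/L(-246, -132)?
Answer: -1/42 ≈ -0.023810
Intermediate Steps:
L(r, f) = -42 (L(r, f) = -6*7 = -42)
1/L(-246, -132) = 1/(-42) = -1/42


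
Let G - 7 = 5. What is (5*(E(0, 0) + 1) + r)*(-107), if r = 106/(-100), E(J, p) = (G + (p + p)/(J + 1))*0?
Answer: -21079/50 ≈ -421.58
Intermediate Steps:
G = 12 (G = 7 + 5 = 12)
E(J, p) = 0 (E(J, p) = (12 + (p + p)/(J + 1))*0 = (12 + (2*p)/(1 + J))*0 = (12 + 2*p/(1 + J))*0 = 0)
r = -53/50 (r = 106*(-1/100) = -53/50 ≈ -1.0600)
(5*(E(0, 0) + 1) + r)*(-107) = (5*(0 + 1) - 53/50)*(-107) = (5*1 - 53/50)*(-107) = (5 - 53/50)*(-107) = (197/50)*(-107) = -21079/50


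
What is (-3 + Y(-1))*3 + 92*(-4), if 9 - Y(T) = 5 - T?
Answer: -368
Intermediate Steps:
Y(T) = 4 + T (Y(T) = 9 - (5 - T) = 9 + (-5 + T) = 4 + T)
(-3 + Y(-1))*3 + 92*(-4) = (-3 + (4 - 1))*3 + 92*(-4) = (-3 + 3)*3 - 368 = 0*3 - 368 = 0 - 368 = -368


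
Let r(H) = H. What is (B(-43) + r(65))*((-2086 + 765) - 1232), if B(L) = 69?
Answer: -342102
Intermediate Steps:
(B(-43) + r(65))*((-2086 + 765) - 1232) = (69 + 65)*((-2086 + 765) - 1232) = 134*(-1321 - 1232) = 134*(-2553) = -342102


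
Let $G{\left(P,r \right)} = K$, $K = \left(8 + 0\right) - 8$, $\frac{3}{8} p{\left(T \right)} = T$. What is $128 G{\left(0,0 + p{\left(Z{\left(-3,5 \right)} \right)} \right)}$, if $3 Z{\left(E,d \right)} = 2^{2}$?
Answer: $0$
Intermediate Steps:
$Z{\left(E,d \right)} = \frac{4}{3}$ ($Z{\left(E,d \right)} = \frac{2^{2}}{3} = \frac{1}{3} \cdot 4 = \frac{4}{3}$)
$p{\left(T \right)} = \frac{8 T}{3}$
$K = 0$ ($K = 8 - 8 = 0$)
$G{\left(P,r \right)} = 0$
$128 G{\left(0,0 + p{\left(Z{\left(-3,5 \right)} \right)} \right)} = 128 \cdot 0 = 0$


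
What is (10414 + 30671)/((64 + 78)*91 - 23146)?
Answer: -4565/1136 ≈ -4.0185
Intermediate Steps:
(10414 + 30671)/((64 + 78)*91 - 23146) = 41085/(142*91 - 23146) = 41085/(12922 - 23146) = 41085/(-10224) = 41085*(-1/10224) = -4565/1136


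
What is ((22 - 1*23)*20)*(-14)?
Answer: 280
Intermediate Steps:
((22 - 1*23)*20)*(-14) = ((22 - 23)*20)*(-14) = -1*20*(-14) = -20*(-14) = 280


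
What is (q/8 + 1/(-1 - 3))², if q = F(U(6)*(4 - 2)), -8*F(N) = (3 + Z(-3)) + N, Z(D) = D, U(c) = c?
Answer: 49/256 ≈ 0.19141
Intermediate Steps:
F(N) = -N/8 (F(N) = -((3 - 3) + N)/8 = -(0 + N)/8 = -N/8)
q = -3/2 (q = -3*(4 - 2)/4 = -3*2/4 = -⅛*12 = -3/2 ≈ -1.5000)
(q/8 + 1/(-1 - 3))² = (-3/2/8 + 1/(-1 - 3))² = ((⅛)*(-3/2) + 1/(-4))² = (-3/16 - ¼)² = (-7/16)² = 49/256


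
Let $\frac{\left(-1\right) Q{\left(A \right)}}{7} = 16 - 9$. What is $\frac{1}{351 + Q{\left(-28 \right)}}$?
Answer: $\frac{1}{302} \approx 0.0033113$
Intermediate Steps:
$Q{\left(A \right)} = -49$ ($Q{\left(A \right)} = - 7 \left(16 - 9\right) = \left(-7\right) 7 = -49$)
$\frac{1}{351 + Q{\left(-28 \right)}} = \frac{1}{351 - 49} = \frac{1}{302}$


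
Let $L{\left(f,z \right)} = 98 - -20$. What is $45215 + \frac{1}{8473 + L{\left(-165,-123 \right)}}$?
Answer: $\frac{388442066}{8591} \approx 45215.0$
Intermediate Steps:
$L{\left(f,z \right)} = 118$ ($L{\left(f,z \right)} = 98 + 20 = 118$)
$45215 + \frac{1}{8473 + L{\left(-165,-123 \right)}} = 45215 + \frac{1}{8473 + 118} = 45215 + \frac{1}{8591} = \frac{388442066}{8591}$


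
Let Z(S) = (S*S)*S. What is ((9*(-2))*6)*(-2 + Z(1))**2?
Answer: -108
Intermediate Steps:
Z(S) = S**3 (Z(S) = S**2*S = S**3)
((9*(-2))*6)*(-2 + Z(1))**2 = ((9*(-2))*6)*(-2 + 1**3)**2 = (-18*6)*(-2 + 1)**2 = -108*(-1)**2 = -108*1 = -108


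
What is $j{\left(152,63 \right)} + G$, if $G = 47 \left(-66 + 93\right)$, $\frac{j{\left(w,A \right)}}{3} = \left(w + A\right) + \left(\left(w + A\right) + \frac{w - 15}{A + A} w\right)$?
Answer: $\frac{64151}{21} \approx 3054.8$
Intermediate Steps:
$j{\left(w,A \right)} = 6 A + 6 w + \frac{3 w \left(-15 + w\right)}{2 A}$ ($j{\left(w,A \right)} = 3 \left(\left(w + A\right) + \left(\left(w + A\right) + \frac{w - 15}{A + A} w\right)\right) = 3 \left(\left(A + w\right) + \left(\left(A + w\right) + \frac{-15 + w}{2 A} w\right)\right) = 3 \left(\left(A + w\right) + \left(\left(A + w\right) + \frac{w \left(-15 + w\right)}{2 A}\right)\right) = 3 \left(\left(A + w\right) + \left(A + w + \frac{w \left(-15 + w\right)}{2 A}\right)\right) = 3 \left(2 A + 2 w + \frac{w \left(-15 + w\right)}{2 A}\right) = 6 A + 6 w + \frac{3 w \left(-15 + w\right)}{2 A}$)
$G = 1269$ ($G = 47 \cdot 27 = 1269$)
$j{\left(152,63 \right)} + G = \frac{3 \left(152^{2} - 2280 + 4 \cdot 63 \left(63 + 152\right)\right)}{2 \cdot 63} + 1269 = \frac{3}{2} \cdot \frac{1}{63} \left(23104 - 2280 + 4 \cdot 63 \cdot 215\right) + 1269 = \frac{3}{2} \cdot \frac{1}{63} \left(23104 - 2280 + 54180\right) + 1269 = \frac{3}{2} \cdot \frac{1}{63} \cdot 75004 + 1269 = \frac{37502}{21} + 1269 = \frac{64151}{21}$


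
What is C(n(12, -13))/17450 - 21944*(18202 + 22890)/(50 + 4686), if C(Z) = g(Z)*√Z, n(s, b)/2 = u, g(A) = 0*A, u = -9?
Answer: -28178839/148 ≈ -1.9040e+5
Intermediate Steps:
g(A) = 0
n(s, b) = -18 (n(s, b) = 2*(-9) = -18)
C(Z) = 0 (C(Z) = 0*√Z = 0)
C(n(12, -13))/17450 - 21944*(18202 + 22890)/(50 + 4686) = 0/17450 - 21944*(18202 + 22890)/(50 + 4686) = 0*(1/17450) - 21944/(4736/41092) = 0 - 21944/(4736*(1/41092)) = 0 - 21944/1184/10273 = 0 - 21944*10273/1184 = 0 - 28178839/148 = -28178839/148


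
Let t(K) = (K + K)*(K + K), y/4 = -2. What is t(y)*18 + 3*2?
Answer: 4614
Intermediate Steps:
y = -8 (y = 4*(-2) = -8)
t(K) = 4*K² (t(K) = (2*K)*(2*K) = 4*K²)
t(y)*18 + 3*2 = (4*(-8)²)*18 + 3*2 = (4*64)*18 + 6 = 256*18 + 6 = 4608 + 6 = 4614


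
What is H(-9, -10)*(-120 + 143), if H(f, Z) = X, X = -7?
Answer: -161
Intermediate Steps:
H(f, Z) = -7
H(-9, -10)*(-120 + 143) = -7*(-120 + 143) = -7*23 = -161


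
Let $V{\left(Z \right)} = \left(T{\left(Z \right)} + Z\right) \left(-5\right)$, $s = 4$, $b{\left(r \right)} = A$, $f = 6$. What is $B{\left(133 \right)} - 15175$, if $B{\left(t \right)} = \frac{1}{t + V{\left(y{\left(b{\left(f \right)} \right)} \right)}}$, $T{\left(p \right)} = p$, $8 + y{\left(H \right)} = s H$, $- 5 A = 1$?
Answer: $- \frac{3353674}{221} \approx -15175.0$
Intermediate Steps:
$A = - \frac{1}{5}$ ($A = \left(- \frac{1}{5}\right) 1 = - \frac{1}{5} \approx -0.2$)
$b{\left(r \right)} = - \frac{1}{5}$
$y{\left(H \right)} = -8 + 4 H$
$V{\left(Z \right)} = - 10 Z$ ($V{\left(Z \right)} = \left(Z + Z\right) \left(-5\right) = 2 Z \left(-5\right) = - 10 Z$)
$B{\left(t \right)} = \frac{1}{88 + t}$ ($B{\left(t \right)} = \frac{1}{t - 10 \left(-8 + 4 \left(- \frac{1}{5}\right)\right)} = \frac{1}{t - 10 \left(-8 - \frac{4}{5}\right)} = \frac{1}{t - -88} = \frac{1}{t + 88} = \frac{1}{88 + t}$)
$B{\left(133 \right)} - 15175 = \frac{1}{88 + 133} - 15175 = \frac{1}{221} - 15175 = - \frac{3353674}{221}$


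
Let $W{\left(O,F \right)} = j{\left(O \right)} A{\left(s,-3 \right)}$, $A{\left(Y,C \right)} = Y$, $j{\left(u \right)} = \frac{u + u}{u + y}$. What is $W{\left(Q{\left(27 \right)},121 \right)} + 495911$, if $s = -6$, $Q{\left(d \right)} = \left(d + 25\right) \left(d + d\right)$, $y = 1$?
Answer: $\frac{1392980303}{2809} \approx 4.959 \cdot 10^{5}$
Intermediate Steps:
$Q{\left(d \right)} = 2 d \left(25 + d\right)$ ($Q{\left(d \right)} = \left(25 + d\right) 2 d = 2 d \left(25 + d\right)$)
$j{\left(u \right)} = \frac{2 u}{1 + u}$ ($j{\left(u \right)} = \frac{u + u}{u + 1} = \frac{2 u}{1 + u}$)
$W{\left(O,F \right)} = - \frac{12 O}{1 + O}$ ($W{\left(O,F \right)} = \frac{2 O}{1 + O} \left(-6\right) = - \frac{12 O}{1 + O}$)
$W{\left(Q{\left(27 \right)},121 \right)} + 495911 = - \frac{12 \cdot 2 \cdot 27 \left(25 + 27\right)}{1 + 2 \cdot 27 \left(25 + 27\right)} + 495911 = - \frac{12 \cdot 2 \cdot 27 \cdot 52}{1 + 2 \cdot 27 \cdot 52} + 495911 = \left(-12\right) 2808 \frac{1}{1 + 2808} + 495911 = \left(-12\right) 2808 \cdot \frac{1}{2809} + 495911 = - \frac{33696}{2809} + 495911 = \frac{1392980303}{2809}$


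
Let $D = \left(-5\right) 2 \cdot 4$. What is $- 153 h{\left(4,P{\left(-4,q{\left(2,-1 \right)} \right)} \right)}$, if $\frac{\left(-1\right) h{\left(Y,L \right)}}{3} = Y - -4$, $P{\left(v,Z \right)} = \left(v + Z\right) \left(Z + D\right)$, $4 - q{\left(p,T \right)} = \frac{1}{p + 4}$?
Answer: $3672$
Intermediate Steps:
$q{\left(p,T \right)} = 4 - \frac{1}{4 + p}$ ($q{\left(p,T \right)} = 4 - \frac{1}{p + 4} = 4 - \frac{1}{4 + p}$)
$D = -40$ ($D = \left(-10\right) 4 = -40$)
$P{\left(v,Z \right)} = \left(-40 + Z\right) \left(Z + v\right)$ ($P{\left(v,Z \right)} = \left(v + Z\right) \left(Z - 40\right) = \left(Z + v\right) \left(-40 + Z\right) = \left(-40 + Z\right) \left(Z + v\right)$)
$h{\left(Y,L \right)} = -12 - 3 Y$ ($h{\left(Y,L \right)} = - 3 \left(Y - -4\right) = - 3 \left(Y + 4\right) = - 3 \left(4 + Y\right) = -12 - 3 Y$)
$- 153 h{\left(4,P{\left(-4,q{\left(2,-1 \right)} \right)} \right)} = - 153 \left(-12 - 12\right) = \left(-153\right) \left(-24\right) = 3672$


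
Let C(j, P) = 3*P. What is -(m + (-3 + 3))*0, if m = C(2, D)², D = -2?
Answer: 0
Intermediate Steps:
m = 36 (m = (3*(-2))² = (-6)² = 36)
-(m + (-3 + 3))*0 = -(36 + (-3 + 3))*0 = -(36 + 0)*0 = -36*0 = -1*0 = 0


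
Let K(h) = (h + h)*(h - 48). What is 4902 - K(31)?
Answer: 5956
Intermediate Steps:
K(h) = 2*h*(-48 + h) (K(h) = (2*h)*(-48 + h) = 2*h*(-48 + h))
4902 - K(31) = 4902 - 2*31*(-48 + 31) = 4902 - 2*31*(-17) = 4902 - 1*(-1054) = 4902 + 1054 = 5956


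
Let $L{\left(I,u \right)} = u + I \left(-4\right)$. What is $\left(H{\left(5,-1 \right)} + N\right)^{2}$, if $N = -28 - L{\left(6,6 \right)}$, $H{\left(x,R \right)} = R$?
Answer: $121$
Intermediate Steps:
$L{\left(I,u \right)} = u - 4 I$
$N = -10$ ($N = -28 - \left(6 - 24\right) = -28 - -18 = -28 + 18 = -10$)
$\left(H{\left(5,-1 \right)} + N\right)^{2} = \left(-1 - 10\right)^{2} = \left(-11\right)^{2} = 121$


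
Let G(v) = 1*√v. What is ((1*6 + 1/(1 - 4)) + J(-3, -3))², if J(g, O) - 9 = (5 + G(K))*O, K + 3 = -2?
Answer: -404/9 + 2*I*√5 ≈ -44.889 + 4.4721*I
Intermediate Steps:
K = -5 (K = -3 - 2 = -5)
G(v) = √v
J(g, O) = 9 + O*(5 + I*√5) (J(g, O) = 9 + (5 + √(-5))*O = 9 + (5 + I*√5)*O = 9 + O*(5 + I*√5))
((1*6 + 1/(1 - 4)) + J(-3, -3))² = ((1*6 + 1/(1 - 4)) + (9 + 5*(-3) + I*(-3)*√5))² = ((6 + 1/(-3)) + (9 - 15 - 3*I*√5))² = ((6 - ⅓) + (-6 - 3*I*√5))² = (17/3 + (-6 - 3*I*√5))² = (-⅓ - 3*I*√5)²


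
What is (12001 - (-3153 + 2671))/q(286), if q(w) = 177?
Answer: 4161/59 ≈ 70.525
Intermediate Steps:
(12001 - (-3153 + 2671))/q(286) = (12001 - (-3153 + 2671))/177 = (12001 - 1*(-482))*(1/177) = (12001 + 482)*(1/177) = 12483*(1/177) = 4161/59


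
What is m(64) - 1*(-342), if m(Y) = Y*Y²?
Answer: 262486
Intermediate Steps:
m(Y) = Y³
m(64) - 1*(-342) = 64³ - 1*(-342) = 262144 + 342 = 262486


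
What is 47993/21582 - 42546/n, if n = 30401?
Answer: 7023473/8520966 ≈ 0.82426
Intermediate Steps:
47993/21582 - 42546/n = 47993/21582 - 42546/30401 = 47993*(1/21582) - 42546*1/30401 = 4363/1962 - 6078/4343 = 7023473/8520966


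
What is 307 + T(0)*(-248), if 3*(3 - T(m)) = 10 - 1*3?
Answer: 425/3 ≈ 141.67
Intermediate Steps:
T(m) = 2/3 (T(m) = 3 - (10 - 1*3)/3 = 3 - (10 - 3)/3 = 3 - 1/3*7 = 3 - 7/3 = 2/3)
307 + T(0)*(-248) = 307 + (2/3)*(-248) = 307 - 496/3 = 425/3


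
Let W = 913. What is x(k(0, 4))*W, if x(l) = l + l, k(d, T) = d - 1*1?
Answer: -1826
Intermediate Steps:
k(d, T) = -1 + d (k(d, T) = d - 1 = -1 + d)
x(l) = 2*l
x(k(0, 4))*W = (2*(-1 + 0))*913 = (2*(-1))*913 = -2*913 = -1826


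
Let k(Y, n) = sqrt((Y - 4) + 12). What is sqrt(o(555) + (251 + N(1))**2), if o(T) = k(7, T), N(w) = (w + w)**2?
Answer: sqrt(65025 + sqrt(15)) ≈ 255.01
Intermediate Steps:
k(Y, n) = sqrt(8 + Y) (k(Y, n) = sqrt((-4 + Y) + 12) = sqrt(8 + Y))
N(w) = 4*w**2 (N(w) = (2*w)**2 = 4*w**2)
o(T) = sqrt(15) (o(T) = sqrt(8 + 7) = sqrt(15))
sqrt(o(555) + (251 + N(1))**2) = sqrt(sqrt(15) + (251 + 4*1**2)**2) = sqrt(sqrt(15) + (251 + 4*1)**2) = sqrt(sqrt(15) + (251 + 4)**2) = sqrt(sqrt(15) + 255**2) = sqrt(sqrt(15) + 65025) = sqrt(65025 + sqrt(15))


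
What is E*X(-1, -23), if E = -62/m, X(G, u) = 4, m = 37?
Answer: -248/37 ≈ -6.7027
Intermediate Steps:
E = -62/37 ≈ -1.6757
E*X(-1, -23) = -62/37*4 = -248/37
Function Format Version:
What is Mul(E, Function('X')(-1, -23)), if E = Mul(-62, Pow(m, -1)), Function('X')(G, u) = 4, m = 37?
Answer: Rational(-248, 37) ≈ -6.7027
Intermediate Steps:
E = Rational(-62, 37) (E = Mul(-62, Pow(37, -1)) = Mul(-62, Rational(1, 37)) = Rational(-62, 37) ≈ -1.6757)
Mul(E, Function('X')(-1, -23)) = Mul(Rational(-62, 37), 4) = Rational(-248, 37)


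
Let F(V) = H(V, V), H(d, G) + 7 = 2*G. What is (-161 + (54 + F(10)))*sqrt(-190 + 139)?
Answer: -94*I*sqrt(51) ≈ -671.29*I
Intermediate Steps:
H(d, G) = -7 + 2*G
F(V) = -7 + 2*V
(-161 + (54 + F(10)))*sqrt(-190 + 139) = (-161 + (54 + (-7 + 2*10)))*sqrt(-190 + 139) = (-161 + (54 + (-7 + 20)))*sqrt(-51) = (-161 + (54 + 13))*(I*sqrt(51)) = (-161 + 67)*(I*sqrt(51)) = -94*I*sqrt(51)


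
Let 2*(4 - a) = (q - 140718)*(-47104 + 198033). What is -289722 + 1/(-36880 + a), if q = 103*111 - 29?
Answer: -2827275163235393/9758579477 ≈ -2.8972e+5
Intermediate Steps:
q = 11404 (q = 11433 - 29 = 11404)
a = 9758616357 (a = 4 - (11404 - 140718)*(-47104 + 198033)/2 = 4 - (-64657)*150929 = 4 - 1/2*(-19517232706) = 4 + 9758616353 = 9758616357)
-289722 + 1/(-36880 + a) = -289722 + 1/(-36880 + 9758616357) = -289722 + 1/9758579477 = -2827275163235393/9758579477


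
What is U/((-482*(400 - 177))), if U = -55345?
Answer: 55345/107486 ≈ 0.51490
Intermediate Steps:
U/((-482*(400 - 177))) = -55345*(-1/(482*(400 - 177))) = -55345/((-482*223)) = -55345/(-107486) = -55345*(-1/107486) = 55345/107486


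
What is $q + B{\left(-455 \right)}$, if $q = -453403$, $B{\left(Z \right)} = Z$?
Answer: $-453858$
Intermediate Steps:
$q + B{\left(-455 \right)} = -453403 - 455 = -453858$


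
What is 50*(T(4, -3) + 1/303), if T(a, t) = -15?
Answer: -227200/303 ≈ -749.83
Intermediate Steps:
50*(T(4, -3) + 1/303) = 50*(-15 + 1/303) = 50*(-4544/303) = -227200/303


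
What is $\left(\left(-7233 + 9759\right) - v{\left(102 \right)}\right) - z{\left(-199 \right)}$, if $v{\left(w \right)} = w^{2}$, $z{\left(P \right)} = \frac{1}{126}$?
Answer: $- \frac{992629}{126} \approx -7878.0$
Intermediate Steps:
$z{\left(P \right)} = \frac{1}{126}$
$\left(\left(-7233 + 9759\right) - v{\left(102 \right)}\right) - z{\left(-199 \right)} = \left(\left(-7233 + 9759\right) - 102^{2}\right) - \frac{1}{126} = \left(2526 - 10404\right) - \frac{1}{126} = -7878 - \frac{1}{126} = - \frac{992629}{126}$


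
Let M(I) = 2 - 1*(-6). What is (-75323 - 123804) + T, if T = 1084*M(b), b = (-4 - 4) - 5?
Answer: -190455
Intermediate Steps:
b = -13 (b = -8 - 5 = -13)
M(I) = 8 (M(I) = 2 + 6 = 8)
T = 8672 (T = 1084*8 = 8672)
(-75323 - 123804) + T = (-75323 - 123804) + 8672 = -199127 + 8672 = -190455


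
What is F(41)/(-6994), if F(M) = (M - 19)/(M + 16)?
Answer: -11/199329 ≈ -5.5185e-5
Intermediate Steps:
F(M) = (-19 + M)/(16 + M)
F(41)/(-6994) = ((-19 + 41)/(16 + 41))/(-6994) = (22/57)*(-1/6994) = -11/199329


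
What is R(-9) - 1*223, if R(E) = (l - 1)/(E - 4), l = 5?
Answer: -2903/13 ≈ -223.31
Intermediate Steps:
R(E) = 4/(-4 + E) (R(E) = (5 - 1)/(E - 4) = 4/(-4 + E))
R(-9) - 1*223 = 4/(-4 - 9) - 1*223 = 4/(-13) - 223 = 4*(-1/13) - 223 = -4/13 - 223 = -2903/13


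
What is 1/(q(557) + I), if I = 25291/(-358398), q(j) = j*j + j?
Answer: 358398/111392223497 ≈ 3.2174e-6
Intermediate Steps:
q(j) = j + j² (q(j) = j² + j = j + j²)
I = -25291/358398 (I = 25291*(-1/358398) = -25291/358398 ≈ -0.070567)
1/(q(557) + I) = 1/(557*(1 + 557) - 25291/358398) = 1/(557*558 - 25291/358398) = 1/(310806 - 25291/358398) = 1/(111392223497/358398) = 358398/111392223497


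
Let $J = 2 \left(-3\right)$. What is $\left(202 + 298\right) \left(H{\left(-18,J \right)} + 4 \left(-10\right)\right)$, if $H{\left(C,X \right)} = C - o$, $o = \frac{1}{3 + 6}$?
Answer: $- \frac{261500}{9} \approx -29056.0$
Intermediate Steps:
$J = -6$
$o = \frac{1}{9} \approx 0.11111$
$H{\left(C,X \right)} = - \frac{1}{9} + C$ ($H{\left(C,X \right)} = C - \frac{1}{9} = - \frac{1}{9} + C$)
$\left(202 + 298\right) \left(H{\left(-18,J \right)} + 4 \left(-10\right)\right) = \left(202 + 298\right) \left(\left(- \frac{1}{9} - 18\right) + 4 \left(-10\right)\right) = 500 \left(- \frac{163}{9} - 40\right) = 500 \left(- \frac{523}{9}\right) = - \frac{261500}{9}$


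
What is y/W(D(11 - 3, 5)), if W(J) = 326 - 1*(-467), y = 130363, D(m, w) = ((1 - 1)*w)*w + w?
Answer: 130363/793 ≈ 164.39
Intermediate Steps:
D(m, w) = w (D(m, w) = (0*w)*w + w = 0*w + w = 0 + w = w)
W(J) = 793 (W(J) = 326 + 467 = 793)
y/W(D(11 - 3, 5)) = 130363/793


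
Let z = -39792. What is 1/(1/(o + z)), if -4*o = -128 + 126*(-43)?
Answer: -76811/2 ≈ -38406.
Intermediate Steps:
o = 2773/2 (o = -(-128 + 126*(-43))/4 = -(-128 - 5418)/4 = -1/4*(-5546) = 2773/2 ≈ 1386.5)
1/(1/(o + z)) = 1/(1/(2773/2 - 39792)) = 1/(1/(-76811/2)) = 1/(-2/76811) = -76811/2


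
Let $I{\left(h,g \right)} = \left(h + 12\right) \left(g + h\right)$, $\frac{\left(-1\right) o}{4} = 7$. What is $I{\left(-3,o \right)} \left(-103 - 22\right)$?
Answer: $34875$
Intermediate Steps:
$o = -28$ ($o = \left(-4\right) 7 = -28$)
$I{\left(h,g \right)} = \left(12 + h\right) \left(g + h\right)$
$I{\left(-3,o \right)} \left(-103 - 22\right) = \left(\left(-3\right)^{2} + 12 \left(-28\right) + 12 \left(-3\right) - -84\right) \left(-103 - 22\right) = \left(9 - 336 - 36 + 84\right) \left(-125\right) = \left(-279\right) \left(-125\right) = 34875$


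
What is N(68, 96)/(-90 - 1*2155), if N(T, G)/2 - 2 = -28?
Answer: 52/2245 ≈ 0.023163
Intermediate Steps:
N(T, G) = -52 (N(T, G) = 4 + 2*(-28) = 4 - 56 = -52)
N(68, 96)/(-90 - 1*2155) = -52/(-90 - 1*2155) = -52/(-90 - 2155) = -52/(-2245) = -52*(-1/2245) = 52/2245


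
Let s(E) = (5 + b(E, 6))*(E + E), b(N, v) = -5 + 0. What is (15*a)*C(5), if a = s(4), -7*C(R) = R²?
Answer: 0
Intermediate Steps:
b(N, v) = -5
C(R) = -R²/7
s(E) = 0 (s(E) = (5 - 5)*(E + E) = 0*(2*E) = 0)
a = 0
(15*a)*C(5) = (15*0)*(-⅐*5²) = 0*(-⅐*25) = 0*(-25/7) = 0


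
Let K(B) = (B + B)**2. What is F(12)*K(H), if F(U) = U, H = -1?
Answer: 48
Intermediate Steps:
K(B) = 4*B**2 (K(B) = (2*B)**2 = 4*B**2)
F(12)*K(H) = 12*(4*(-1)**2) = 12*(4*1) = 12*4 = 48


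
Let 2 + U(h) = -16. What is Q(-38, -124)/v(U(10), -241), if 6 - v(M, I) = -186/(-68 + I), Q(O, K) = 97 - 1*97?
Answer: 0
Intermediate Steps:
U(h) = -18 (U(h) = -2 - 16 = -18)
Q(O, K) = 0 (Q(O, K) = 97 - 97 = 0)
v(M, I) = 6 + 186/(-68 + I) (v(M, I) = 6 - (-186)/(-68 + I) = 6 + 186/(-68 + I))
Q(-38, -124)/v(U(10), -241) = 0/((6*(-37 - 241)/(-68 - 241))) = 0/((6*(-278)/(-309))) = 0/((6*(-1/309)*(-278))) = 0/(556/103) = 0*(103/556) = 0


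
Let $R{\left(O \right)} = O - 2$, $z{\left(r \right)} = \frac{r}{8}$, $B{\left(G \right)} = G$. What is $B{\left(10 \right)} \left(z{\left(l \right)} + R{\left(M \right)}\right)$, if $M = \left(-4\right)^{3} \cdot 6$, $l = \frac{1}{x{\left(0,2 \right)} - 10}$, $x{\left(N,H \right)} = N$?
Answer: $- \frac{30881}{8} \approx -3860.1$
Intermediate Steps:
$l = - \frac{1}{10}$ ($l = \frac{1}{0 - 10} = \frac{1}{-10} = - \frac{1}{10} \approx -0.1$)
$z{\left(r \right)} = \frac{r}{8}$ ($z{\left(r \right)} = r \frac{1}{8} = \frac{r}{8}$)
$M = -384$ ($M = \left(-64\right) 6 = -384$)
$R{\left(O \right)} = -2 + O$
$B{\left(10 \right)} \left(z{\left(l \right)} + R{\left(M \right)}\right) = 10 \left(\frac{1}{8} \left(- \frac{1}{10}\right) - 386\right) = 10 \left(- \frac{1}{80} - 386\right) = 10 \left(- \frac{30881}{80}\right) = - \frac{30881}{8}$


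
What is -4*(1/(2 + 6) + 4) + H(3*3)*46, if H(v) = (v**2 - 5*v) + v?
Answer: 4107/2 ≈ 2053.5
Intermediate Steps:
H(v) = v**2 - 4*v
-4*(1/(2 + 6) + 4) + H(3*3)*46 = -4*(1/(2 + 6) + 4) + ((3*3)*(-4 + 3*3))*46 = -4*(1/8 + 4) + (9*(-4 + 9))*46 = -4*(1/8 + 4) + (9*5)*46 = -4*33/8 + 45*46 = -33/2 + 2070 = 4107/2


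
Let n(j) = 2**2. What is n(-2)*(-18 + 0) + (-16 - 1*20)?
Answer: -108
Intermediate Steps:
n(j) = 4
n(-2)*(-18 + 0) + (-16 - 1*20) = 4*(-18 + 0) + (-16 - 1*20) = 4*(-18) + (-16 - 20) = -72 - 36 = -108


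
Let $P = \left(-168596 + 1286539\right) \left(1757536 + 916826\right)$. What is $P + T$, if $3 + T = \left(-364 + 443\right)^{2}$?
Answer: $2989784283604$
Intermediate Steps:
$P = 2989784277366$ ($P = 1117943 \cdot 2674362 = 2989784277366$)
$T = 6238$ ($T = -3 + \left(-364 + 443\right)^{2} = -3 + 79^{2} = -3 + 6241 = 6238$)
$P + T = 2989784277366 + 6238 = 2989784283604$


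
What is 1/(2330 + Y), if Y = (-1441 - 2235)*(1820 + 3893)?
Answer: -1/20998658 ≈ -4.7622e-8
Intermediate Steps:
Y = -21000988 (Y = -3676*5713 = -21000988)
1/(2330 + Y) = 1/(2330 - 21000988) = 1/(-20998658) = -1/20998658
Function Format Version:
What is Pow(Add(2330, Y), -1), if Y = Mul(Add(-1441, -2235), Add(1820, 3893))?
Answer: Rational(-1, 20998658) ≈ -4.7622e-8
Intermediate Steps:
Y = -21000988 (Y = Mul(-3676, 5713) = -21000988)
Pow(Add(2330, Y), -1) = Pow(Add(2330, -21000988), -1) = Pow(-20998658, -1) = Rational(-1, 20998658)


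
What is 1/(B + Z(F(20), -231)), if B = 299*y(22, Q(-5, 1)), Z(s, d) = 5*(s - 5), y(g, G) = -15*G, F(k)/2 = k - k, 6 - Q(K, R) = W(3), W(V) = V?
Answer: -1/13480 ≈ -7.4184e-5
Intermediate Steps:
Q(K, R) = 3 (Q(K, R) = 6 - 1*3 = 6 - 3 = 3)
F(k) = 0 (F(k) = 2*(k - k) = 2*0 = 0)
Z(s, d) = -25 + 5*s (Z(s, d) = 5*(-5 + s) = -25 + 5*s)
B = -13455 (B = 299*(-15*3) = 299*(-45) = -13455)
1/(B + Z(F(20), -231)) = 1/(-13455 + (-25 + 5*0)) = 1/(-13455 + (-25 + 0)) = 1/(-13455 - 25) = 1/(-13480) = -1/13480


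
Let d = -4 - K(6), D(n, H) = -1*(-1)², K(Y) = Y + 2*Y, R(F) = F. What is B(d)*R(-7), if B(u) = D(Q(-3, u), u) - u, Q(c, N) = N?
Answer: -147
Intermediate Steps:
K(Y) = 3*Y
D(n, H) = -1 (D(n, H) = -1*1 = -1)
d = -22 (d = -4 - 3*6 = -4 - 1*18 = -4 - 18 = -22)
B(u) = -1 - u
B(d)*R(-7) = (-1 - 1*(-22))*(-7) = (-1 + 22)*(-7) = 21*(-7) = -147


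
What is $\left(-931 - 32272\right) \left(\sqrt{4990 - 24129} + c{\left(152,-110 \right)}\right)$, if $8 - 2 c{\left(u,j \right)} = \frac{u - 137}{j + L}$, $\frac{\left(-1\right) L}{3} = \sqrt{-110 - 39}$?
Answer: $\frac{33203 \left(- 220 \sqrt{19139} - 24 \sqrt{149} + 895 i - 6 i \sqrt{2851711}\right)}{2 \left(- 110 i + 3 \sqrt{149}\right)} \approx -1.3485 \cdot 10^{5} - 4.5928 \cdot 10^{6} i$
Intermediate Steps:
$L = - 3 i \sqrt{149}$ ($L = - 3 \sqrt{-110 - 39} = - 3 \sqrt{-149} = - 3 i \sqrt{149} \approx - 36.62 i$)
$c{\left(u,j \right)} = 4 - \frac{-137 + u}{2 \left(j - 3 i \sqrt{149}\right)}$ ($c{\left(u,j \right)} = 4 - \frac{\left(u - 137\right) \frac{1}{j - 3 i \sqrt{149}}}{2} = 4 - \frac{\left(-137 + u\right) \frac{1}{j - 3 i \sqrt{149}}}{2} = 4 - \frac{\frac{1}{j - 3 i \sqrt{149}} \left(-137 + u\right)}{2} = 4 - \frac{-137 + u}{2 \left(j - 3 i \sqrt{149}\right)}$)
$\left(-931 - 32272\right) \left(\sqrt{4990 - 24129} + c{\left(152,-110 \right)}\right) = \left(-931 - 32272\right) \left(\sqrt{4990 - 24129} + \frac{137 - 152 + 8 \left(-110\right) - 24 i \sqrt{149}}{2 \left(-110 - 3 i \sqrt{149}\right)}\right) = - 33203 \left(\sqrt{-19139} + \frac{137 - 152 - 880 - 24 i \sqrt{149}}{2 \left(-110 - 3 i \sqrt{149}\right)}\right) = - 33203 \left(i \sqrt{19139} + \frac{-895 - 24 i \sqrt{149}}{2 \left(-110 - 3 i \sqrt{149}\right)}\right) = - 33203 i \sqrt{19139} - \frac{33203 \left(-895 - 24 i \sqrt{149}\right)}{2 \left(-110 - 3 i \sqrt{149}\right)}$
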